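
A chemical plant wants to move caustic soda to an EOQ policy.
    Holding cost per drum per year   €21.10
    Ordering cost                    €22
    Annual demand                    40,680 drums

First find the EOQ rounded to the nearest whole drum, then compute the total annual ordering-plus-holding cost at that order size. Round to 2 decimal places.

€6,145.51

EOQ = √(2DS/H) = √(2 × 40,680 × 22 / 21.1)
    = √(84,830.33) ≈ 291.26 → Q = 291 drums
Orders/yr = 40,680/291 = 139.794; ordering cost = 139.794 × €22 = €3,075.46
Average inventory = 291/2 = 145.5; holding cost = 145.5 × €21.1 = €3,070.05
Total = €3,075.46 + €3,070.05 = €6,145.51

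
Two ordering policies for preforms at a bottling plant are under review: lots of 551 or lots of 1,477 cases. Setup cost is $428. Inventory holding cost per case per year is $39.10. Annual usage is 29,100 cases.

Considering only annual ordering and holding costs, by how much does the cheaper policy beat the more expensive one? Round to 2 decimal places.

$3,931.81

Annual cost at Q: ordering D·S/Q plus holding Q·H/2.
TC(551) = (29,100/551)×428 + (551/2)×39.1 = $33,376.04
TC(1,477) = (29,100/1,477)×428 + (1,477/2)×39.1 = $37,307.85
Lots of 551 are cheaper by $3,931.81.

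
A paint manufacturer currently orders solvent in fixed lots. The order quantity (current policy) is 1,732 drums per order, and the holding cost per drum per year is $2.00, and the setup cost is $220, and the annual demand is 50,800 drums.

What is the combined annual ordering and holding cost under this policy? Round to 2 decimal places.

$8,184.66

Ordering: D/Q × S = 50,800/1,732 × $220 = $6,452.66
Holding:  Q/2 × H = 1,732/2 × $2 = $1,732.00
Total = $6,452.66 + $1,732.00 = $8,184.66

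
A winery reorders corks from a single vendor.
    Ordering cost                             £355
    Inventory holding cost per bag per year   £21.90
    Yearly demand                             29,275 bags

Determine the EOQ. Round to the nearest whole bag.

974 bags

Optimal lot size Q* = (2 × 29,275 × £355 / £21.9)^½ ≈ 974.22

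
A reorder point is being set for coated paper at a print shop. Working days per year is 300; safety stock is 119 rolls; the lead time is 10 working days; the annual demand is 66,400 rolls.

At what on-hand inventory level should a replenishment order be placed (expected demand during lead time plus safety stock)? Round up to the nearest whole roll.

Daily demand d = 66,400 / 300 = 221.333 rolls/day
Demand during lead time = 221.333 × 10 = 2,213.33
Reorder point = 2,213.33 + 119 = 2,332.33 → round up

2,333 rolls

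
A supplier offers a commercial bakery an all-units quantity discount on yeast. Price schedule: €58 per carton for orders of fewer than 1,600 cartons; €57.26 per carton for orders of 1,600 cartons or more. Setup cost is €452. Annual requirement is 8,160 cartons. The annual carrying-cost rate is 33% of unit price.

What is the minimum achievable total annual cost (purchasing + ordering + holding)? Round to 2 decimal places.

H₁ = 33%×€58 = €19.1400;  H₂ = 33%×€57.26 = €18.8958
EOQ₁ = √(2×8,160×452/19.1400) = 620.81  (< 1,600, feasible at tier 1)
EOQ₂ = √(2×8,160×452/18.8958) = 624.81  (< 1,600 → use Q = 1,600 at tier-2 price)
TC(tier 1 (EOQ₁), Q≈620.8) = €485,162.29
TC(tier 2, Q≈1,600.0) = €484,663.44
Minimum at tier 2: €484,663.44

€484,663.44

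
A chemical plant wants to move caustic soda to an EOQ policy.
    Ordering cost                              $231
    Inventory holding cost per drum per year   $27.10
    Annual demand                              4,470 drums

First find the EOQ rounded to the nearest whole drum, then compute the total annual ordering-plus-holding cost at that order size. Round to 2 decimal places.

2DS/H = 2·4,470·231/27.1 = 76,204.43
EOQ = √76,204.43 ≈ 276.05 → Q = 276 drums
Orders/yr = 4,470/276 = 16.196; ordering cost = 16.196 × $231 = $3,741.20
Average inventory = 276/2 = 138; holding cost = 138 × $27.1 = $3,739.80
Total = $3,741.20 + $3,739.80 = $7,481.00

$7,481.00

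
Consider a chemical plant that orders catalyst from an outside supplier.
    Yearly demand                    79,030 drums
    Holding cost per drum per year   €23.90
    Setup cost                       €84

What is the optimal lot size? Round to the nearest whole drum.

2DS/H = 2·79,030·84/23.9 = 555,524.69
EOQ = √555,524.69 ≈ 745.34

745 drums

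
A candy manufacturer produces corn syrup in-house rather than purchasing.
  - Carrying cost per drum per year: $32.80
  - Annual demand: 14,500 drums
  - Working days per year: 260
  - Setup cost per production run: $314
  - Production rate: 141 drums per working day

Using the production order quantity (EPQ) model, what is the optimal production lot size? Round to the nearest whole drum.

Daily demand d = 14,500/260 = 55.769; p = 141; 1 − d/p = 0.60447
EPQ = √(2DS / (H(1 − d/p)))
    = √(2 × 14,500 × 314 / (32.8 × 0.60447)) ≈ 677.70

678 drums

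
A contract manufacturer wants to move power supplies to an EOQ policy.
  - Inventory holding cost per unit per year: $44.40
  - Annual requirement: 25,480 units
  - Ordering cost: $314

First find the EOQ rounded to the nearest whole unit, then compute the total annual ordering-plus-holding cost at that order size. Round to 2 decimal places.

$26,654.53

EOQ = √(2DS/H) = √(2 × 25,480 × 314 / 44.4)
    = √(360,392.79) ≈ 600.33 → Q = 600 units
Annual ordering cost = (D/Q)·S = (25,480/600) × 314 = $13,334.53
Annual holding cost  = (Q/2)·H = (600/2) × 44.4 = $13,320.00
Total = $13,334.53 + $13,320.00 = $26,654.53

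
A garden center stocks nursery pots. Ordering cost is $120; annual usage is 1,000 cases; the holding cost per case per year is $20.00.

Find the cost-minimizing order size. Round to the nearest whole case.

110 cases

EOQ = √(2DS/H) = √(2 × 1,000 × 120 / 20)
    = √(12,000.00) ≈ 109.54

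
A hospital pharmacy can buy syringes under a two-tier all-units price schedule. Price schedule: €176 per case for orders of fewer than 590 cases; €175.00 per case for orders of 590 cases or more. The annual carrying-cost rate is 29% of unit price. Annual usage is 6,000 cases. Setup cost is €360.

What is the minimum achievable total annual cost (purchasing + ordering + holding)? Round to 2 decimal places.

H₁ = 29%×€176 = €51.0400;  H₂ = 29%×€175.00 = €50.7500
EOQ₁ = √(2×6,000×360/51.0400) = 290.93  (< 590, feasible at tier 1)
EOQ₂ = √(2×6,000×360/50.7500) = 291.76  (< 590 → use Q = 590 at tier-2 price)
TC(tier 1 (EOQ₁), Q≈290.9) = €1,070,849.00
TC(tier 2, Q≈590.0) = €1,068,632.27
Minimum at tier 2: €1,068,632.27

€1,068,632.27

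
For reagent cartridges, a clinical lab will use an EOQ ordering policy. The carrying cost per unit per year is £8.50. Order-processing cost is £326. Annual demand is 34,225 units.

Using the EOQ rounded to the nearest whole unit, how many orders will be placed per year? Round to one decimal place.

21.1 orders per year

Q* = √(2·D·S / H) = √(2·34,225·326 / 8.5) = √2,625,258.8 ≈ 1,620.27 → Q = 1,620
N = D/Q = 34,225/1,620 ≈ 21.127 orders/yr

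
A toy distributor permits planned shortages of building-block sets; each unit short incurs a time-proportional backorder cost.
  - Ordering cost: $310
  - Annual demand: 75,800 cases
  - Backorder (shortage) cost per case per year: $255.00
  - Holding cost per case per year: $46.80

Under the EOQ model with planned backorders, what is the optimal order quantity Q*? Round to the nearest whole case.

1,090 cases

Basic EOQ = √(2·75,800·310/46.8) = 1,002.092
Backorder adjustment √((H+b)/b) = √((46.8+255)/255) = 1.0879
Q* = 1,002.092 × 1.0879 ≈ 1,090.18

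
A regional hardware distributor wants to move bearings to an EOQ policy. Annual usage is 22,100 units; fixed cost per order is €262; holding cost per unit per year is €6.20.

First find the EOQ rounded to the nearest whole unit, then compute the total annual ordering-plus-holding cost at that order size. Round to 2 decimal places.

Q* = √(2·D·S / H) = √(2·22,100·262 / 6.2) = √1,867,806.5 ≈ 1,366.68 → Q = 1,367 units
Ordering: D/Q × S = 22,100/1,367 × €262 = €4,235.70
Holding:  Q/2 × H = 1,367/2 × €6.2 = €4,237.70
Total = €4,235.70 + €4,237.70 = €8,473.40

€8,473.40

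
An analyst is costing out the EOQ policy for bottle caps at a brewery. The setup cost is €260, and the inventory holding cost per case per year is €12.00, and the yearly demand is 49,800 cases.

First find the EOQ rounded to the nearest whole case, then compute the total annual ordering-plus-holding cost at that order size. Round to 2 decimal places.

2DS/H = 2·49,800·260/12 = 2,158,000.00
EOQ = √2,158,000.00 ≈ 1,469.01 → Q = 1,469 cases
Orders/yr = 49,800/1,469 = 33.901; ordering cost = 33.901 × €260 = €8,814.16
Average inventory = 1,469/2 = 734.5; holding cost = 734.5 × €12 = €8,814.00
Total = €8,814.16 + €8,814.00 = €17,628.16

€17,628.16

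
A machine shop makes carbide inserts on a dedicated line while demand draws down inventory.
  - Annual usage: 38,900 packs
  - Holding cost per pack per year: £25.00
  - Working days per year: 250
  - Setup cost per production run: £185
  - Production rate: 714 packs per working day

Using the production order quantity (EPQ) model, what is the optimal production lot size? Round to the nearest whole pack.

Daily demand d = 38,900/250 = 155.600; p = 714; 1 − d/p = 0.78207
EPQ = √(2DS / (H(1 − d/p)))
    = √(2 × 38,900 × 185 / (25 × 0.78207)) ≈ 857.99

858 packs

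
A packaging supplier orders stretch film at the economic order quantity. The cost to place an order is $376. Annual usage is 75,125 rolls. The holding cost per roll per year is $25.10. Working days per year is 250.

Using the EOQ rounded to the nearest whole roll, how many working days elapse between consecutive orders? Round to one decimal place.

5.0 days

2DS/H = 2·75,125·376/25.1 = 2,250,756.97
EOQ = √2,250,756.97 ≈ 1,500.25 → Q = 1,500 rolls
Cycle time = (working days × Q)/D = (250 × 1,500) / 75,125 = 4.992 days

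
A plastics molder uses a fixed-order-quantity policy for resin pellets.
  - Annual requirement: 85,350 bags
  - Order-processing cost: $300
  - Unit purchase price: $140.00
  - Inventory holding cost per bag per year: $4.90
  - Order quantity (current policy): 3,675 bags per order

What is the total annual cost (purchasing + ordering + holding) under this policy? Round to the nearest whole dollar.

Ordering: D/Q × S = 85,350/3,675 × $300 = $6,967.35
Holding:  Q/2 × H = 3,675/2 × $4.9 = $9,003.75
Purchase cost = D·C = 85,350 × 140 = $11,949,000.00
Total = $6,967.35 + $9,003.75 + $11,949,000.00 = $11,964,971.10

$11,964,971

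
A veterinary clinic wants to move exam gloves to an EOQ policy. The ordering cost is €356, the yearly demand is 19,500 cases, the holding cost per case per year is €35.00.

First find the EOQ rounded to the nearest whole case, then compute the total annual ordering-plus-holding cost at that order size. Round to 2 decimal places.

2DS/H = 2·19,500·356/35 = 396,685.71
EOQ = √396,685.71 ≈ 629.83 → Q = 630 cases
Annual ordering cost = (D/Q)·S = (19,500/630) × 356 = €11,019.05
Annual holding cost  = (Q/2)·H = (630/2) × 35 = €11,025.00
Total = €11,019.05 + €11,025.00 = €22,044.05

€22,044.05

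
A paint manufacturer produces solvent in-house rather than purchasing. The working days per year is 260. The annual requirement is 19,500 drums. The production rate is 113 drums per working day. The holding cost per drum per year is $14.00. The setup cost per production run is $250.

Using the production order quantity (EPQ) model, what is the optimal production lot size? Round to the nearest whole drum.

Daily demand d = 19,500/260 = 75.000; p = 113; 1 − d/p = 0.33628
EPQ = √(2DS / (H(1 − d/p)))
    = √(2 × 19,500 × 250 / (14 × 0.33628)) ≈ 1,439.08

1,439 drums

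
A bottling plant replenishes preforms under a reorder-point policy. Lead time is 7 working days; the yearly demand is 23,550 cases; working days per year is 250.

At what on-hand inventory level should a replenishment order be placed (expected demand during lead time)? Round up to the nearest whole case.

Daily demand d = 23,550 / 250 = 94.200 cases/day
Demand during lead time = 94.200 × 7 = 659.40
Reorder point = 659.40 → round up

660 cases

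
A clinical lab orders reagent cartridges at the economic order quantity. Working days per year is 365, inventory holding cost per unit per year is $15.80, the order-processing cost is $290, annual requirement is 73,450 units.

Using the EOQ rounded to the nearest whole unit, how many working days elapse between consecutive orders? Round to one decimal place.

Q* = √(2·D·S / H) = √(2·73,450·290 / 15.8) = √2,696,265.8 ≈ 1,642.03 → Q = 1,642 units
Cycle time = (working days × Q)/D = (365 × 1,642) / 73,450 = 8.160 days

8.2 days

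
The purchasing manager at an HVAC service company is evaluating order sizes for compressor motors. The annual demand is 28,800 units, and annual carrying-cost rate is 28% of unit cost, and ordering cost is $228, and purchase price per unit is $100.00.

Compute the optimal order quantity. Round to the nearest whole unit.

685 units

Carrying cost H = $100 × 28% = $28.0000/unit/yr
Q* = √(2·D·S / H) = √(2·28,800·228 / 28) = √469,028.6 ≈ 684.86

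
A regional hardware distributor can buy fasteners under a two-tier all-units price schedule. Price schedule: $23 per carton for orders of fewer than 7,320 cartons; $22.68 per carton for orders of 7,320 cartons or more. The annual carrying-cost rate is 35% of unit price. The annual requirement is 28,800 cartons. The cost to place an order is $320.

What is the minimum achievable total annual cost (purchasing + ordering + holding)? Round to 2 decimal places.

$674,581.03

H₁ = 35%×$23 = $8.0500;  H₂ = 35%×$22.68 = $7.9380
EOQ₁ = √(2×28,800×320/8.0500) = 1,513.17  (< 7,320, feasible at tier 1)
EOQ₂ = √(2×28,800×320/7.9380) = 1,523.81  (< 7,320 → use Q = 7,320 at tier-2 price)
TC(tier 1 (EOQ₁), Q≈1,513.2) = $674,581.03
TC(tier 2, Q≈7,320.0) = $683,496.10
Minimum at tier 1 (EOQ₁): $674,581.03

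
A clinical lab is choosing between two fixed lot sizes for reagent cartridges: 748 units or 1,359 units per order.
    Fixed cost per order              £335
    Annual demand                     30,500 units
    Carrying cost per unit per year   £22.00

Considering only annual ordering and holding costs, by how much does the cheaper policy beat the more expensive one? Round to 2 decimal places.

Annual cost at Q: ordering D·S/Q plus holding Q·H/2.
TC(748) = (30,500/748)×335 + (748/2)×22 = £21,887.76
TC(1,359) = (30,500/1,359)×335 + (1,359/2)×22 = £22,467.40
Cheaper: Q = 748.  Difference = £579.64

£579.64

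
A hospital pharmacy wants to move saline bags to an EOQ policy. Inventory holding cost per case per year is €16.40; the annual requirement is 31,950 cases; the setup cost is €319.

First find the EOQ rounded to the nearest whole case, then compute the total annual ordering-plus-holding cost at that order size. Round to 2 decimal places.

€18,283.85

Q* = √(2·D·S / H) = √(2·31,950·319 / 16.4) = √1,242,932.9 ≈ 1,114.87 → Q = 1,115 cases
Ordering: D/Q × S = 31,950/1,115 × €319 = €9,140.85
Holding:  Q/2 × H = 1,115/2 × €16.4 = €9,143.00
Total = €9,140.85 + €9,143.00 = €18,283.85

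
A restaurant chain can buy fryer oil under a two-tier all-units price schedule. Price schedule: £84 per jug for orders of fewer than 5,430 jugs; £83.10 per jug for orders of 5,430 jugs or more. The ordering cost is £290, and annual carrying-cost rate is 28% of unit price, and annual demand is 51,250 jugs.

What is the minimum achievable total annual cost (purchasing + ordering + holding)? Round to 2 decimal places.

H₁ = 28%×£84 = £23.5200;  H₂ = 28%×£83.10 = £23.2680
EOQ₁ = √(2×51,250×290/23.5200) = 1,124.20  (< 5,430, feasible at tier 1)
EOQ₂ = √(2×51,250×290/23.2680) = 1,130.27  (< 5,430 → use Q = 5,430 at tier-2 price)
TC(tier 1 (EOQ₁), Q≈1,124.2) = £4,331,441.10
TC(tier 2, Q≈5,430.0) = £4,324,784.73
Minimum at tier 2: £4,324,784.73

£4,324,784.73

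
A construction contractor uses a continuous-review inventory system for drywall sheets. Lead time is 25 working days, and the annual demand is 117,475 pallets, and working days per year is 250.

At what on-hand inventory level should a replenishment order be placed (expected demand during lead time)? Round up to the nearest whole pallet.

11,748 pallets

Daily demand d = 117,475 / 250 = 469.900 pallets/day
Demand during lead time = 469.900 × 25 = 11,747.50
Reorder point = 11,747.50 → round up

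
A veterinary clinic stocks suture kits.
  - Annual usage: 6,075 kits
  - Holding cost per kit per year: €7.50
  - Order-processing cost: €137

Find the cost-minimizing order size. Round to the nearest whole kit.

471 kits

2DS/H = 2·6,075·137/7.5 = 221,940.00
EOQ = √221,940.00 ≈ 471.11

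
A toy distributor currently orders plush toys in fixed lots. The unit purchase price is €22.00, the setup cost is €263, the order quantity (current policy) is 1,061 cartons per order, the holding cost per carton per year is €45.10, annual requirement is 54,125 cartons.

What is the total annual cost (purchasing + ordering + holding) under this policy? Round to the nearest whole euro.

€1,228,092

Orders/yr = 54,125/1,061 = 51.013; ordering cost = 51.013 × €263 = €13,416.47
Average inventory = 1,061/2 = 530.5; holding cost = 530.5 × €45.1 = €23,925.55
Purchase cost = D·C = 54,125 × 22 = €1,190,750.00
Total = €13,416.47 + €23,925.55 + €1,190,750.00 = €1,228,092.02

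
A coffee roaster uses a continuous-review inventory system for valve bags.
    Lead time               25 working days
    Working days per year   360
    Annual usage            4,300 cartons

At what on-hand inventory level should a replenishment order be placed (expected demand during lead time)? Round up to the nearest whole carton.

Daily demand d = 4,300 / 360 = 11.944 cartons/day
Demand during lead time = 11.944 × 25 = 298.61
Reorder point = 298.61 → round up

299 cartons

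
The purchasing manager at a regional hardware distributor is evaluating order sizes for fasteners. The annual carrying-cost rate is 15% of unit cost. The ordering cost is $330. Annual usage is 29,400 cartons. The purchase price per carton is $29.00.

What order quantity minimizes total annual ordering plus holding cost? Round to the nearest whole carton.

H = i·C = 0.15 × $29 = $4.3500 per carton-year
EOQ = √(2DS/H) = √(2 × 29,400 × 330 / 4.35)
    = √(4,460,689.66) ≈ 2,112.03

2,112 cartons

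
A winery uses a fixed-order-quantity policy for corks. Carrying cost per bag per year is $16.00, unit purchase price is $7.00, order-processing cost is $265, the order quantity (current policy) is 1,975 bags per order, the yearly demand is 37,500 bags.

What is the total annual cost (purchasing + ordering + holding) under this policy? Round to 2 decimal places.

Orders/yr = 37,500/1,975 = 18.987; ordering cost = 18.987 × $265 = $5,031.65
Average inventory = 1,975/2 = 987.5; holding cost = 987.5 × $16 = $15,800.00
Purchase cost = D·C = 37,500 × 7 = $262,500.00
Total = $5,031.65 + $15,800.00 + $262,500.00 = $283,331.65

$283,331.65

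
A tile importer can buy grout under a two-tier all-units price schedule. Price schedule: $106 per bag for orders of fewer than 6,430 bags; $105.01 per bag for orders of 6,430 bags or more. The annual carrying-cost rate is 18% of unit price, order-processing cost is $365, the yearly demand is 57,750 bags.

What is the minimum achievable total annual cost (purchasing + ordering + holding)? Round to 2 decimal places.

$6,128,374.98

H₁ = 18%×$106 = $19.0800;  H₂ = 18%×$105.01 = $18.9018
EOQ₁ = √(2×57,750×365/19.0800) = 1,486.44  (< 6,430, feasible at tier 1)
EOQ₂ = √(2×57,750×365/18.9018) = 1,493.43  (< 6,430 → use Q = 6,430 at tier-2 price)
TC(tier 1 (EOQ₁), Q≈1,486.4) = $6,149,861.33
TC(tier 2, Q≈6,430.0) = $6,128,374.98
Minimum at tier 2: $6,128,374.98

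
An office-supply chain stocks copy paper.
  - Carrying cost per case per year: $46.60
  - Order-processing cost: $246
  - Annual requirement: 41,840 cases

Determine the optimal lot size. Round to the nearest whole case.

2DS/H = 2·41,840·246/46.6 = 441,744.21
EOQ = √441,744.21 ≈ 664.64

665 cases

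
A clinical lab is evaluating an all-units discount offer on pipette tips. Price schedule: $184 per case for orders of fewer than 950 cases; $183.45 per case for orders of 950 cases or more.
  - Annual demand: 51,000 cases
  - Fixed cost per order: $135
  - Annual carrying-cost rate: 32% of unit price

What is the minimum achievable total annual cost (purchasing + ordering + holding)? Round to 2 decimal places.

H₁ = 32%×$184 = $58.8800;  H₂ = 32%×$183.45 = $58.7040
EOQ₁ = √(2×51,000×135/58.8800) = 483.60  (< 950, feasible at tier 1)
EOQ₂ = √(2×51,000×135/58.7040) = 484.32  (< 950 → use Q = 950 at tier-2 price)
TC(tier 1 (EOQ₁), Q≈483.6) = $9,412,474.16
TC(tier 2, Q≈950.0) = $9,391,081.77
Minimum at tier 2: $9,391,081.77

$9,391,081.77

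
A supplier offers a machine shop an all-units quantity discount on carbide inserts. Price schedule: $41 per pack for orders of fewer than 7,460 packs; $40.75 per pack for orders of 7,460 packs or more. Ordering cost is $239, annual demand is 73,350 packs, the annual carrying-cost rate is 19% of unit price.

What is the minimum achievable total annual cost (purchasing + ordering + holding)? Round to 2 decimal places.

$3,020,241.98

H₁ = 19%×$41 = $7.7900;  H₂ = 19%×$40.75 = $7.7425
EOQ₁ = √(2×73,350×239/7.7900) = 2,121.51  (< 7,460, feasible at tier 1)
EOQ₂ = √(2×73,350×239/7.7425) = 2,128.01  (< 7,460 → use Q = 7,460 at tier-2 price)
TC(tier 1 (EOQ₁), Q≈2,121.5) = $3,023,876.57
TC(tier 2, Q≈7,460.0) = $3,020,241.98
Minimum at tier 2: $3,020,241.98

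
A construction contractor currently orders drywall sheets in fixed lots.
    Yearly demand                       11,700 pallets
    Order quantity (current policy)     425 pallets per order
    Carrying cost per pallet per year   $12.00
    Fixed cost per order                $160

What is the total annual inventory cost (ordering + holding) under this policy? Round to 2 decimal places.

$6,954.71

Ordering: D/Q × S = 11,700/425 × $160 = $4,404.71
Holding:  Q/2 × H = 425/2 × $12 = $2,550.00
Total = $4,404.71 + $2,550.00 = $6,954.71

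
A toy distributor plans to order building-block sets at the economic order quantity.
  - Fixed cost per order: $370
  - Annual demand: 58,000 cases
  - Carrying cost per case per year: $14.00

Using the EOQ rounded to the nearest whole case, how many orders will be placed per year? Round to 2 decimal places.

33.12 orders per year

EOQ = √(2DS/H) = √(2 × 58,000 × 370 / 14)
    = √(3,065,714.29) ≈ 1,750.92 → Q = 1,751
Orders per year = D/Q = 58,000 / 1,751 = 33.124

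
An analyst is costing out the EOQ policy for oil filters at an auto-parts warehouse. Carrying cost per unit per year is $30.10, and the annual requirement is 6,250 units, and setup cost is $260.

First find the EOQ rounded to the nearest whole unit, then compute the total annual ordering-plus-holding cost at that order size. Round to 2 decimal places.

$9,890.66

2DS/H = 2·6,250·260/30.1 = 107,973.42
EOQ = √107,973.42 ≈ 328.59 → Q = 329 units
Annual ordering cost = (D/Q)·S = (6,250/329) × 260 = $4,939.21
Annual holding cost  = (Q/2)·H = (329/2) × 30.1 = $4,951.45
Total = $4,939.21 + $4,951.45 = $9,890.66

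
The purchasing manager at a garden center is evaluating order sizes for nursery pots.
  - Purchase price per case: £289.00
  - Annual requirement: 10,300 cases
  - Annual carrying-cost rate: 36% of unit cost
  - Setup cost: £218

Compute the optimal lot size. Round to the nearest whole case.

208 cases

Carrying cost H = £289 × 36% = £104.0400/case/yr
Optimal lot size Q* = (2 × 10,300 × £218 / £104.04)^½ ≈ 207.76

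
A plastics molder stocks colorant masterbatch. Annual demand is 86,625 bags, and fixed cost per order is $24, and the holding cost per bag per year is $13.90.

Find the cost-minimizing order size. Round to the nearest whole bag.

547 bags

EOQ = √(2DS/H) = √(2 × 86,625 × 24 / 13.9)
    = √(299,136.69) ≈ 546.93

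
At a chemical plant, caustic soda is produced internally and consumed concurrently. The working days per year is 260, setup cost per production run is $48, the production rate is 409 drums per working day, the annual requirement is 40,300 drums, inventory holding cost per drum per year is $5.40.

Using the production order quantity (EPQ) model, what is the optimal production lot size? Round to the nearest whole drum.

Daily demand d = 40,300/260 = 155.000; p = 409; 1 − d/p = 0.62103
EPQ = √(2DS / (H(1 − d/p)))
    = √(2 × 40,300 × 48 / (5.4 × 0.62103)) ≈ 1,074.08

1,074 drums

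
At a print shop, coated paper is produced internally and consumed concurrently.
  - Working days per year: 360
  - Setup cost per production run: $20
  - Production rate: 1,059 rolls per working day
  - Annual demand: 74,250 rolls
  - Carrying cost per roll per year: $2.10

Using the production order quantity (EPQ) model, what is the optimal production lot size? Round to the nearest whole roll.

1,325 rolls

d = 74,250/360 = 206.2500 rolls/day;  effective holding cost H(1 − d/p) = 2.1·(1 − 206.2500/1059) = 1.69101
Q* = √(2DS / H_eff) = √(2·74,250·20 / 1.69101) ≈ 1,325.27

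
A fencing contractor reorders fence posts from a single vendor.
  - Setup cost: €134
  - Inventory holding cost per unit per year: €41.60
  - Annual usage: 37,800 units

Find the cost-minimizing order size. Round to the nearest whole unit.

Q* = √(2·D·S / H) = √(2·37,800·134 / 41.6) = √243,519.2 ≈ 493.48

493 units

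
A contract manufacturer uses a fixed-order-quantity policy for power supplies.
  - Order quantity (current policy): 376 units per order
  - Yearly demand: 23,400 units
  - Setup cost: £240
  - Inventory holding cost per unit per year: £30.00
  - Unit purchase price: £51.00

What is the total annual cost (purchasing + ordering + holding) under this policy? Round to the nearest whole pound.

Annual ordering cost = (D/Q)·S = (23,400/376) × 240 = £14,936.17
Annual holding cost  = (Q/2)·H = (376/2) × 30 = £5,640.00
Purchase cost = D·C = 23,400 × 51 = £1,193,400.00
Total = £14,936.17 + £5,640.00 + £1,193,400.00 = £1,213,976.17

£1,213,976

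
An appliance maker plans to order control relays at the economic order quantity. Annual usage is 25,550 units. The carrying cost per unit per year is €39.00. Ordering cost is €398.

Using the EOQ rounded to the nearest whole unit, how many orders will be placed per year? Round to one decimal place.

35.4 orders per year

2DS/H = 2·25,550·398/39 = 521,482.05
EOQ = √521,482.05 ≈ 722.14 → Q = 722
N = D/Q = 25,550/722 ≈ 35.388 orders/yr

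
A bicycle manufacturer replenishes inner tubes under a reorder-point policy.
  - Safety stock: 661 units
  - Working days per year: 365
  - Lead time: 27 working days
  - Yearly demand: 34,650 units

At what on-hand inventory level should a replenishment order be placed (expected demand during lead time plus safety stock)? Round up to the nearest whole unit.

3,225 units

Daily demand d = 34,650 / 365 = 94.932 units/day
Demand during lead time = 94.932 × 27 = 2,563.15
Reorder point = 2,563.15 + 661 = 3,224.15 → round up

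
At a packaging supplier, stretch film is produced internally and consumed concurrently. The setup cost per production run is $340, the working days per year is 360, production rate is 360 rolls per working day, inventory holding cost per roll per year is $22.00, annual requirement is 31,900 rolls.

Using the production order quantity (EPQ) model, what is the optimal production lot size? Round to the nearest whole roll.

1,144 rolls

Daily demand d = 31,900/360 = 88.611; p = 360; 1 − d/p = 0.75386
EPQ = √(2DS / (H(1 − d/p)))
    = √(2 × 31,900 × 340 / (22 × 0.75386)) ≈ 1,143.65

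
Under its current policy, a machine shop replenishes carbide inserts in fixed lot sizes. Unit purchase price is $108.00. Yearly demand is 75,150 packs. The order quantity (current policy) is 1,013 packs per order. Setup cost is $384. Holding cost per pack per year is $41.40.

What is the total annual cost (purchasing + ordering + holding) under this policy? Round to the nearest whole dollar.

Annual ordering cost = (D/Q)·S = (75,150/1,013) × 384 = $28,487.27
Annual holding cost  = (Q/2)·H = (1,013/2) × 41.4 = $20,969.10
Purchase cost = D·C = 75,150 × 108 = $8,116,200.00
Total = $28,487.27 + $20,969.10 + $8,116,200.00 = $8,165,656.37

$8,165,656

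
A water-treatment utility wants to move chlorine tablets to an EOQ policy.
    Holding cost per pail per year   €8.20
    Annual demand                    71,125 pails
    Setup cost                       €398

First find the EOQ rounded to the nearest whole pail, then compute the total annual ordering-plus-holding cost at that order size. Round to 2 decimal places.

Q* = √(2·D·S / H) = √(2·71,125·398 / 8.2) = √6,904,329.3 ≈ 2,627.61 → Q = 2,628 pails
Orders/yr = 71,125/2,628 = 27.064; ordering cost = 27.064 × €398 = €10,771.59
Average inventory = 2,628/2 = 1314; holding cost = 1314 × €8.2 = €10,774.80
Total = €10,771.59 + €10,774.80 = €21,546.39

€21,546.39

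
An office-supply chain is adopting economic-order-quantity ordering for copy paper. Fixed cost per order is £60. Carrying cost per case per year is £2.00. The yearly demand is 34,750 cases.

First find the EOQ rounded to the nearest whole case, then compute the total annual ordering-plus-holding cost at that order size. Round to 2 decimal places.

EOQ = √(2DS/H) = √(2 × 34,750 × 60 / 2)
    = √(2,085,000.00) ≈ 1,443.95 → Q = 1,444 cases
Annual ordering cost = (D/Q)·S = (34,750/1,444) × 60 = £1,443.91
Annual holding cost  = (Q/2)·H = (1,444/2) × 2 = £1,444.00
Total = £1,443.91 + £1,444.00 = £2,887.91

£2,887.91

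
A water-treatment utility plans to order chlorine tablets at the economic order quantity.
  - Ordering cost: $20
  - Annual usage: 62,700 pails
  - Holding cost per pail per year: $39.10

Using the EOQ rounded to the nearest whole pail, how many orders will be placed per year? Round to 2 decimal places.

247.83 orders per year

Q* = √(2·D·S / H) = √(2·62,700·20 / 39.1) = √64,143.2 ≈ 253.27 → Q = 253
N = D/Q = 62,700/253 ≈ 247.826 orders/yr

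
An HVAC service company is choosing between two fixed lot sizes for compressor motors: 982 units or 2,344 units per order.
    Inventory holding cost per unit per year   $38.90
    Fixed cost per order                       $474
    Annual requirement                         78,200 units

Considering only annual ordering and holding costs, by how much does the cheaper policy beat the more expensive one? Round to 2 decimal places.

Annual cost at Q: ordering D·S/Q plus holding Q·H/2.
TC(982) = (78,200/982)×474 + (982/2)×38.9 = $56,846.13
TC(2,344) = (78,200/2,344)×474 + (2,344/2)×38.9 = $61,404.28
Cheaper: Q = 982.  Difference = $4,558.15

$4,558.15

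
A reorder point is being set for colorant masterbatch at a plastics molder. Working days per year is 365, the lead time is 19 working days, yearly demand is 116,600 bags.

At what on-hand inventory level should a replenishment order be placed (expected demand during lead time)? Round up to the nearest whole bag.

Daily demand d = 116,600 / 365 = 319.452 bags/day
Demand during lead time = 319.452 × 19 = 6,069.59
Reorder point = 6,069.59 → round up

6,070 bags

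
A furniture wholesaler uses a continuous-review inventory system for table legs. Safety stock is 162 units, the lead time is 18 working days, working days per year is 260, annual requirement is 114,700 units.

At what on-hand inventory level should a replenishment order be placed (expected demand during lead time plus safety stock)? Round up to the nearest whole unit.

8,103 units

Daily demand d = 114,700 / 260 = 441.154 units/day
Demand during lead time = 441.154 × 18 = 7,940.77
Reorder point = 7,940.77 + 162 = 8,102.77 → round up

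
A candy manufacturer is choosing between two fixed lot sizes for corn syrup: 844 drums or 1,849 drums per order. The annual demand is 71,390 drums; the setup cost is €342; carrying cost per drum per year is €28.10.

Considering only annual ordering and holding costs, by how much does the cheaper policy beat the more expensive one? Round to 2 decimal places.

TC(Q) = (D/Q)S + (Q/2)H
TC(844) = (71,390/844)×342 + (844/2)×28.1 = €40,786.38
TC(1,849) = (71,390/1,849)×342 + (1,849/2)×28.1 = €39,183.09
|ΔTC| = |€40,786.38 − €39,183.09| = €1,603.29

€1,603.29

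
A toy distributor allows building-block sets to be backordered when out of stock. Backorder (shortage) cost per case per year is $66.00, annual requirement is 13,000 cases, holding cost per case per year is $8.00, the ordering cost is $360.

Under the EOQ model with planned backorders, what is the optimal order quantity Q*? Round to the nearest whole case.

1,145 cases

Q* = √(2DS/H) · √((H + b)/b)
   = √(2 × 13,000 × 360 / 8) · √((8 + 66) / 66)
   = 1,081.665 × 1.0589 ≈ 1,145.35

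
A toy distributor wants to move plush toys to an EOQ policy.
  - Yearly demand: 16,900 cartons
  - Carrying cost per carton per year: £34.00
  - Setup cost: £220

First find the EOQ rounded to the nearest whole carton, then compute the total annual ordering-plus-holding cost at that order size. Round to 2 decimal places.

£15,900.44

2DS/H = 2·16,900·220/34 = 218,705.88
EOQ = √218,705.88 ≈ 467.66 → Q = 468 cartons
Orders/yr = 16,900/468 = 36.111; ordering cost = 36.111 × £220 = £7,944.44
Average inventory = 468/2 = 234; holding cost = 234 × £34 = £7,956.00
Total = £7,944.44 + £7,956.00 = £15,900.44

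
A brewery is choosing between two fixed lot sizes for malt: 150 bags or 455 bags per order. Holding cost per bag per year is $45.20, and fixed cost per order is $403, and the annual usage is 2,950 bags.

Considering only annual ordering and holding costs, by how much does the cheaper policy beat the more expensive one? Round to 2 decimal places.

$1,580.19

TC(Q) = (D/Q)S + (Q/2)H
TC(150) = (2,950/150)×403 + (150/2)×45.2 = $11,315.67
TC(455) = (2,950/455)×403 + (455/2)×45.2 = $12,895.86
Lots of 150 are cheaper by $1,580.19.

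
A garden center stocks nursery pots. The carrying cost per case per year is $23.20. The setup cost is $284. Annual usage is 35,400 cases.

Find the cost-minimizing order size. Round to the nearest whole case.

EOQ = √(2DS/H) = √(2 × 35,400 × 284 / 23.2)
    = √(866,689.66) ≈ 930.96

931 cases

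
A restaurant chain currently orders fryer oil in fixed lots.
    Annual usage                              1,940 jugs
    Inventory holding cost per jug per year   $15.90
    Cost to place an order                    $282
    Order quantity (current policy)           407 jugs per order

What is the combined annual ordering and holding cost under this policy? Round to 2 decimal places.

Orders/yr = 1,940/407 = 4.767; ordering cost = 4.767 × $282 = $1,344.18
Average inventory = 407/2 = 203.5; holding cost = 203.5 × $15.9 = $3,235.65
Total = $1,344.18 + $3,235.65 = $4,579.83

$4,579.83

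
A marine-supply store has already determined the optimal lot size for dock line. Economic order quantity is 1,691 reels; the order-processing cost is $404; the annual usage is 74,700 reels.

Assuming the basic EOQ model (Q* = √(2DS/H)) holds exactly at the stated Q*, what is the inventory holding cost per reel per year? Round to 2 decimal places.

$21.11

From Q* = √(2DS/H) ⇒ Q*² = 2DS/H.
H = 2DS / Q² = 2 × 74,700 × 404 / 1,691² = 21.1079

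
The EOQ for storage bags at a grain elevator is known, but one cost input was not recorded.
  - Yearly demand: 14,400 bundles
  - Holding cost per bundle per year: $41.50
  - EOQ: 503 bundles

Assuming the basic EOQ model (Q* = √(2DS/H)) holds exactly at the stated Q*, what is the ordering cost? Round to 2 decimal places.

$364.58

Since Q* = (2DS/H)^½, squaring gives Q*²·H = 2DS.
S = Q²H / (2D) = 503² × 41.5 / (2 × 14,400) = 364.5789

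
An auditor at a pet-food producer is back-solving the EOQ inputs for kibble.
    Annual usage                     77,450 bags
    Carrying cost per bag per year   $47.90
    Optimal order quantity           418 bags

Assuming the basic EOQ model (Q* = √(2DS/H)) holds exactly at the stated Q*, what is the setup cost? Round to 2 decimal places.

$54.03

From Q* = √(2DS/H) ⇒ Q*² = 2DS/H.
S = Q²H / (2D) = 418² × 47.9 / (2 × 77,450) = 54.0302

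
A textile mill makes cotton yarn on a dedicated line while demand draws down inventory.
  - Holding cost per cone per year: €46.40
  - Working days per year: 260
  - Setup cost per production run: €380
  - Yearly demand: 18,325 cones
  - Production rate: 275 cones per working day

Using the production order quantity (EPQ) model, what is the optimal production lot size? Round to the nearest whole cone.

635 cones

Daily demand d = 18,325/260 = 70.481; p = 275; 1 − d/p = 0.74371
EPQ = √(2DS / (H(1 − d/p)))
    = √(2 × 18,325 × 380 / (46.4 × 0.74371)) ≈ 635.29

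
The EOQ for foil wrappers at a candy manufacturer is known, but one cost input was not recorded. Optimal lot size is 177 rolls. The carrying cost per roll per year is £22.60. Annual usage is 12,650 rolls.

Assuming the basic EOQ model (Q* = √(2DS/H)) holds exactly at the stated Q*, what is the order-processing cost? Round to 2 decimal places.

£27.99

From Q* = √(2DS/H) ⇒ Q*² = 2DS/H.
S = Q²H / (2D) = 177² × 22.6 / (2 × 12,650) = 27.9856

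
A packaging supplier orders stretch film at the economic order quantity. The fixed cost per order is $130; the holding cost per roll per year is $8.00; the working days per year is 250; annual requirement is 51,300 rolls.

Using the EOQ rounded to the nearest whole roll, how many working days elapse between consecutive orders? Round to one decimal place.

6.3 days

EOQ = √(2DS/H) = √(2 × 51,300 × 130 / 8)
    = √(1,667,250.00) ≈ 1,291.22 → Q = 1,291 rolls
Cycle time = (working days × Q)/D = (250 × 1,291) / 51,300 = 6.291 days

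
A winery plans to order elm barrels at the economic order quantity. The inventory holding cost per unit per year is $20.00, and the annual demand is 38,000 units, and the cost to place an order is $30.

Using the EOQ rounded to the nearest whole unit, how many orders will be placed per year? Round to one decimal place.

Optimal lot size Q* = (2 × 38,000 × $30 / $20)^½ ≈ 337.64 → Q = 338
N = D/Q = 38,000/338 ≈ 112.426 orders/yr

112.4 orders per year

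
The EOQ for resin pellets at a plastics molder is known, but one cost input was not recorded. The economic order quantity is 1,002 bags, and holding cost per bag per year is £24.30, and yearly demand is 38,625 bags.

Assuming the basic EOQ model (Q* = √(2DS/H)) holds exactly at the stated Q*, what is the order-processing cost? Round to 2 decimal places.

£315.82

Since Q* = (2DS/H)^½, squaring gives Q*²·H = 2DS.
S = Q²H / (2D) = 1,002² × 24.3 / (2 × 38,625) = 315.8226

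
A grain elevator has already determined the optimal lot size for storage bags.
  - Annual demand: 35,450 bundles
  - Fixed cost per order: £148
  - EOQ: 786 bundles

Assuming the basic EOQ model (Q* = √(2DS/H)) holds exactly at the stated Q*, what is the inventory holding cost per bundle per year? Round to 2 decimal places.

EOQ relation: Q² = 2DS/H, so rearrange for the unknown.
H = 2DS / Q² = 2 × 35,450 × 148 / 786² = 16.9849

£16.98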